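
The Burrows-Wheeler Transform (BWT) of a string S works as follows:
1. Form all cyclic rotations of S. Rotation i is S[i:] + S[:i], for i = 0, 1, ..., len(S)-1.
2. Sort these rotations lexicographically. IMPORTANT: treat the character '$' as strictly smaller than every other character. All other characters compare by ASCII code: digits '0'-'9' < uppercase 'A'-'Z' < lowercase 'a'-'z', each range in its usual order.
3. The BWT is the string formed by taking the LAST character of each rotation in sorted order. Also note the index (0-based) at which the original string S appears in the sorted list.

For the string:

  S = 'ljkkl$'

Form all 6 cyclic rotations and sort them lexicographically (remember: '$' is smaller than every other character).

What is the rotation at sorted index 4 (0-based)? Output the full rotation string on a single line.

Answer: l$ljkk

Derivation:
All 6 rotations (rotation i = S[i:]+S[:i]):
  rot[0] = ljkkl$
  rot[1] = jkkl$l
  rot[2] = kkl$lj
  rot[3] = kl$ljk
  rot[4] = l$ljkk
  rot[5] = $ljkkl
Sorted (with $ < everything):
  sorted[0] = $ljkkl
  sorted[1] = jkkl$l
  sorted[2] = kkl$lj
  sorted[3] = kl$ljk
  sorted[4] = l$ljkk
  sorted[5] = ljkkl$
sorted[4] = l$ljkk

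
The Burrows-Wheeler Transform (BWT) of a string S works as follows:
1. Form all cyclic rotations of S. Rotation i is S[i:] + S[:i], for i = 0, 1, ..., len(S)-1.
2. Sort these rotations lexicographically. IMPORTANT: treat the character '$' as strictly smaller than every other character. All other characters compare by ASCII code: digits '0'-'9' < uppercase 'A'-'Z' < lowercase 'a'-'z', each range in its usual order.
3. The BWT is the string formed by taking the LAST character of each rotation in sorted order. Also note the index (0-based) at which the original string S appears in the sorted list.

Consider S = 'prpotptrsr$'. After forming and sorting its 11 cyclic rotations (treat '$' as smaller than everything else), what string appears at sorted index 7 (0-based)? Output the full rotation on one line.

Answer: rsr$prpotpt

Derivation:
All 11 rotations (rotation i = S[i:]+S[:i]):
  rot[0] = prpotptrsr$
  rot[1] = rpotptrsr$p
  rot[2] = potptrsr$pr
  rot[3] = otptrsr$prp
  rot[4] = tptrsr$prpo
  rot[5] = ptrsr$prpot
  rot[6] = trsr$prpotp
  rot[7] = rsr$prpotpt
  rot[8] = sr$prpotptr
  rot[9] = r$prpotptrs
  rot[10] = $prpotptrsr
Sorted (with $ < everything):
  sorted[0] = $prpotptrsr
  sorted[1] = otptrsr$prp
  sorted[2] = potptrsr$pr
  sorted[3] = prpotptrsr$
  sorted[4] = ptrsr$prpot
  sorted[5] = r$prpotptrs
  sorted[6] = rpotptrsr$p
  sorted[7] = rsr$prpotpt
  sorted[8] = sr$prpotptr
  sorted[9] = tptrsr$prpo
  sorted[10] = trsr$prpotp
sorted[7] = rsr$prpotpt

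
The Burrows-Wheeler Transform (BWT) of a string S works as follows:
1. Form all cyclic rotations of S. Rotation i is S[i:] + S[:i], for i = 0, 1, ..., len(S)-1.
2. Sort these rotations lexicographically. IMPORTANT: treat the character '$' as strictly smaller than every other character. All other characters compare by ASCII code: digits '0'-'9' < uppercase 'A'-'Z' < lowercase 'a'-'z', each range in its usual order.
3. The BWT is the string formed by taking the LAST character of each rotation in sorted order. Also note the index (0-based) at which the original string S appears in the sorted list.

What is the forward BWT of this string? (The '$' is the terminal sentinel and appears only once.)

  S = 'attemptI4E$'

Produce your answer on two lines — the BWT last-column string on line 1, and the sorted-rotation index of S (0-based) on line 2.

Answer: EI4t$tempta
4

Derivation:
All 11 rotations (rotation i = S[i:]+S[:i]):
  rot[0] = attemptI4E$
  rot[1] = ttemptI4E$a
  rot[2] = temptI4E$at
  rot[3] = emptI4E$att
  rot[4] = mptI4E$atte
  rot[5] = ptI4E$attem
  rot[6] = tI4E$attemp
  rot[7] = I4E$attempt
  rot[8] = 4E$attemptI
  rot[9] = E$attemptI4
  rot[10] = $attemptI4E
Sorted (with $ < everything):
  sorted[0] = $attemptI4E  (last char: 'E')
  sorted[1] = 4E$attemptI  (last char: 'I')
  sorted[2] = E$attemptI4  (last char: '4')
  sorted[3] = I4E$attempt  (last char: 't')
  sorted[4] = attemptI4E$  (last char: '$')
  sorted[5] = emptI4E$att  (last char: 't')
  sorted[6] = mptI4E$atte  (last char: 'e')
  sorted[7] = ptI4E$attem  (last char: 'm')
  sorted[8] = tI4E$attemp  (last char: 'p')
  sorted[9] = temptI4E$at  (last char: 't')
  sorted[10] = ttemptI4E$a  (last char: 'a')
Last column: EI4t$tempta
Original string S is at sorted index 4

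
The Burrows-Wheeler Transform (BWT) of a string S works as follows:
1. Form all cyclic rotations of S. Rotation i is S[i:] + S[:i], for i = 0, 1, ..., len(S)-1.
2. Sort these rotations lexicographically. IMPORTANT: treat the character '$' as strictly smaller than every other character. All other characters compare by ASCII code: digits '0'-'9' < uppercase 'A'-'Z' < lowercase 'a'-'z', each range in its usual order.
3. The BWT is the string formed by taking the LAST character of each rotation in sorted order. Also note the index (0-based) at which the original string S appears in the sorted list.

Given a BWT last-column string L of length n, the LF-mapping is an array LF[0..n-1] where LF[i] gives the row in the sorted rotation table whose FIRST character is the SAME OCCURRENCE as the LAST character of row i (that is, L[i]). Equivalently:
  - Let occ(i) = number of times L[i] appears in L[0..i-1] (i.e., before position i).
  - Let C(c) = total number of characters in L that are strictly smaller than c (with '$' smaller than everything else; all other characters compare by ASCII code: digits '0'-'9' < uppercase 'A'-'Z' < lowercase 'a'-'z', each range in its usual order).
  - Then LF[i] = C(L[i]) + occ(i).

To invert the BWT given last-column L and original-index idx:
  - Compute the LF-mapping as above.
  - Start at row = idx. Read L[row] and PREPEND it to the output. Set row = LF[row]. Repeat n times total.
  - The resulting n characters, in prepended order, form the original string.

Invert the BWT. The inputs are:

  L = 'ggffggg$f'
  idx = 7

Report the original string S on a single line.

Answer: ggfffggg$

Derivation:
LF mapping: 4 5 1 2 6 7 8 0 3
Walk LF starting at row 7, prepending L[row]:
  step 1: row=7, L[7]='$', prepend. Next row=LF[7]=0
  step 2: row=0, L[0]='g', prepend. Next row=LF[0]=4
  step 3: row=4, L[4]='g', prepend. Next row=LF[4]=6
  step 4: row=6, L[6]='g', prepend. Next row=LF[6]=8
  step 5: row=8, L[8]='f', prepend. Next row=LF[8]=3
  step 6: row=3, L[3]='f', prepend. Next row=LF[3]=2
  step 7: row=2, L[2]='f', prepend. Next row=LF[2]=1
  step 8: row=1, L[1]='g', prepend. Next row=LF[1]=5
  step 9: row=5, L[5]='g', prepend. Next row=LF[5]=7
Reversed output: ggfffggg$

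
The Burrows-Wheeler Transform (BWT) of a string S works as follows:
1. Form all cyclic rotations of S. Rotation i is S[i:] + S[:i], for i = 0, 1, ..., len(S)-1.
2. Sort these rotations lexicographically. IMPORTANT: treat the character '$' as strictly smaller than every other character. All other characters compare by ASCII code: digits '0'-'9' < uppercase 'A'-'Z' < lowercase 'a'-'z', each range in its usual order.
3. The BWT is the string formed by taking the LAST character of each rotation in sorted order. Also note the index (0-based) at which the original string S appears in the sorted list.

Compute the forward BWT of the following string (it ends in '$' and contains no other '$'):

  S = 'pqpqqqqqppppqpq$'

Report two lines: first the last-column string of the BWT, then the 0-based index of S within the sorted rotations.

All 16 rotations (rotation i = S[i:]+S[:i]):
  rot[0] = pqpqqqqqppppqpq$
  rot[1] = qpqqqqqppppqpq$p
  rot[2] = pqqqqqppppqpq$pq
  rot[3] = qqqqqppppqpq$pqp
  rot[4] = qqqqppppqpq$pqpq
  rot[5] = qqqppppqpq$pqpqq
  rot[6] = qqppppqpq$pqpqqq
  rot[7] = qppppqpq$pqpqqqq
  rot[8] = ppppqpq$pqpqqqqq
  rot[9] = pppqpq$pqpqqqqqp
  rot[10] = ppqpq$pqpqqqqqpp
  rot[11] = pqpq$pqpqqqqqppp
  rot[12] = qpq$pqpqqqqqpppp
  rot[13] = pq$pqpqqqqqppppq
  rot[14] = q$pqpqqqqqppppqp
  rot[15] = $pqpqqqqqppppqpq
Sorted (with $ < everything):
  sorted[0] = $pqpqqqqqppppqpq  (last char: 'q')
  sorted[1] = ppppqpq$pqpqqqqq  (last char: 'q')
  sorted[2] = pppqpq$pqpqqqqqp  (last char: 'p')
  sorted[3] = ppqpq$pqpqqqqqpp  (last char: 'p')
  sorted[4] = pq$pqpqqqqqppppq  (last char: 'q')
  sorted[5] = pqpq$pqpqqqqqppp  (last char: 'p')
  sorted[6] = pqpqqqqqppppqpq$  (last char: '$')
  sorted[7] = pqqqqqppppqpq$pq  (last char: 'q')
  sorted[8] = q$pqpqqqqqppppqp  (last char: 'p')
  sorted[9] = qppppqpq$pqpqqqq  (last char: 'q')
  sorted[10] = qpq$pqpqqqqqpppp  (last char: 'p')
  sorted[11] = qpqqqqqppppqpq$p  (last char: 'p')
  sorted[12] = qqppppqpq$pqpqqq  (last char: 'q')
  sorted[13] = qqqppppqpq$pqpqq  (last char: 'q')
  sorted[14] = qqqqppppqpq$pqpq  (last char: 'q')
  sorted[15] = qqqqqppppqpq$pqp  (last char: 'p')
Last column: qqppqp$qpqppqqqp
Original string S is at sorted index 6

Answer: qqppqp$qpqppqqqp
6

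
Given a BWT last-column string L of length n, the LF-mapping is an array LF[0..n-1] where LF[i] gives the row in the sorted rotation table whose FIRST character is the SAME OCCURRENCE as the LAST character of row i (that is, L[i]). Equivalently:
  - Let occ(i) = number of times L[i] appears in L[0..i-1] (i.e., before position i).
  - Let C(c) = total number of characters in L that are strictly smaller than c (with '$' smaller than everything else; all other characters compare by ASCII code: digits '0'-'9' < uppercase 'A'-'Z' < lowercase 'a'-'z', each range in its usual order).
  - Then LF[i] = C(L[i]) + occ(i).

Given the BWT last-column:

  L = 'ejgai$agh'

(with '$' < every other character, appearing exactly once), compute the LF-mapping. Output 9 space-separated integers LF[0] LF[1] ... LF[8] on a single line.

Char counts: '$':1, 'a':2, 'e':1, 'g':2, 'h':1, 'i':1, 'j':1
C (first-col start): C('$')=0, C('a')=1, C('e')=3, C('g')=4, C('h')=6, C('i')=7, C('j')=8
L[0]='e': occ=0, LF[0]=C('e')+0=3+0=3
L[1]='j': occ=0, LF[1]=C('j')+0=8+0=8
L[2]='g': occ=0, LF[2]=C('g')+0=4+0=4
L[3]='a': occ=0, LF[3]=C('a')+0=1+0=1
L[4]='i': occ=0, LF[4]=C('i')+0=7+0=7
L[5]='$': occ=0, LF[5]=C('$')+0=0+0=0
L[6]='a': occ=1, LF[6]=C('a')+1=1+1=2
L[7]='g': occ=1, LF[7]=C('g')+1=4+1=5
L[8]='h': occ=0, LF[8]=C('h')+0=6+0=6

Answer: 3 8 4 1 7 0 2 5 6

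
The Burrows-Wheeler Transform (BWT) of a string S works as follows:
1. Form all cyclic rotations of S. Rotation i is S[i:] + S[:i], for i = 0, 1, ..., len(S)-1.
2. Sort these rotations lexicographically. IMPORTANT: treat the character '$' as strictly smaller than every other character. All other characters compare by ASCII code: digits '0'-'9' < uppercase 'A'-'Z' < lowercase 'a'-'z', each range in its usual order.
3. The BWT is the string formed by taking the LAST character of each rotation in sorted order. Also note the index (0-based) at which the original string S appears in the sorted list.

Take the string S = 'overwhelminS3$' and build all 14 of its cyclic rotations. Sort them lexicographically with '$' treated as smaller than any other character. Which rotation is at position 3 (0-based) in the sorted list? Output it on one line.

All 14 rotations (rotation i = S[i:]+S[:i]):
  rot[0] = overwhelminS3$
  rot[1] = verwhelminS3$o
  rot[2] = erwhelminS3$ov
  rot[3] = rwhelminS3$ove
  rot[4] = whelminS3$over
  rot[5] = helminS3$overw
  rot[6] = elminS3$overwh
  rot[7] = lminS3$overwhe
  rot[8] = minS3$overwhel
  rot[9] = inS3$overwhelm
  rot[10] = nS3$overwhelmi
  rot[11] = S3$overwhelmin
  rot[12] = 3$overwhelminS
  rot[13] = $overwhelminS3
Sorted (with $ < everything):
  sorted[0] = $overwhelminS3
  sorted[1] = 3$overwhelminS
  sorted[2] = S3$overwhelmin
  sorted[3] = elminS3$overwh
  sorted[4] = erwhelminS3$ov
  sorted[5] = helminS3$overw
  sorted[6] = inS3$overwhelm
  sorted[7] = lminS3$overwhe
  sorted[8] = minS3$overwhel
  sorted[9] = nS3$overwhelmi
  sorted[10] = overwhelminS3$
  sorted[11] = rwhelminS3$ove
  sorted[12] = verwhelminS3$o
  sorted[13] = whelminS3$over
sorted[3] = elminS3$overwh

Answer: elminS3$overwh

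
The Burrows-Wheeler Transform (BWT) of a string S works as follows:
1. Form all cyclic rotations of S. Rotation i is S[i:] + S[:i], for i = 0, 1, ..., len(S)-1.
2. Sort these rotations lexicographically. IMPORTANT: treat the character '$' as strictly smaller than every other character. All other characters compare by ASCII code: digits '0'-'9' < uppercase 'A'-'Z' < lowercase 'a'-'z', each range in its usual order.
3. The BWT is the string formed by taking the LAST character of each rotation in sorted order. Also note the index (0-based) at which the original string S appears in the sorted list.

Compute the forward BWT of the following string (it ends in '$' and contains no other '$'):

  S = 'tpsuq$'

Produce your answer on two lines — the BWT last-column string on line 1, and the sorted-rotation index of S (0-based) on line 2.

All 6 rotations (rotation i = S[i:]+S[:i]):
  rot[0] = tpsuq$
  rot[1] = psuq$t
  rot[2] = suq$tp
  rot[3] = uq$tps
  rot[4] = q$tpsu
  rot[5] = $tpsuq
Sorted (with $ < everything):
  sorted[0] = $tpsuq  (last char: 'q')
  sorted[1] = psuq$t  (last char: 't')
  sorted[2] = q$tpsu  (last char: 'u')
  sorted[3] = suq$tp  (last char: 'p')
  sorted[4] = tpsuq$  (last char: '$')
  sorted[5] = uq$tps  (last char: 's')
Last column: qtup$s
Original string S is at sorted index 4

Answer: qtup$s
4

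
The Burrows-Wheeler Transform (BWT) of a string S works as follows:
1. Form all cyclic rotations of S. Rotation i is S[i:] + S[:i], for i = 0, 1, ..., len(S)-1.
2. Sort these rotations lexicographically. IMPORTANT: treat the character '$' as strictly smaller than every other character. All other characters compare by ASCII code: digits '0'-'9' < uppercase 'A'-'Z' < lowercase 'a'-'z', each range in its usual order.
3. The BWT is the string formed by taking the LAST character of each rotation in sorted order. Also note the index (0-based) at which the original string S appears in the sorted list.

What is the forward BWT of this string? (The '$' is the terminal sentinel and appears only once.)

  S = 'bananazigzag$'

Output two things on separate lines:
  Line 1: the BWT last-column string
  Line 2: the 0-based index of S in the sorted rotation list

All 13 rotations (rotation i = S[i:]+S[:i]):
  rot[0] = bananazigzag$
  rot[1] = ananazigzag$b
  rot[2] = nanazigzag$ba
  rot[3] = anazigzag$ban
  rot[4] = nazigzag$bana
  rot[5] = azigzag$banan
  rot[6] = zigzag$banana
  rot[7] = igzag$bananaz
  rot[8] = gzag$bananazi
  rot[9] = zag$bananazig
  rot[10] = ag$bananazigz
  rot[11] = g$bananazigza
  rot[12] = $bananazigzag
Sorted (with $ < everything):
  sorted[0] = $bananazigzag  (last char: 'g')
  sorted[1] = ag$bananazigz  (last char: 'z')
  sorted[2] = ananazigzag$b  (last char: 'b')
  sorted[3] = anazigzag$ban  (last char: 'n')
  sorted[4] = azigzag$banan  (last char: 'n')
  sorted[5] = bananazigzag$  (last char: '$')
  sorted[6] = g$bananazigza  (last char: 'a')
  sorted[7] = gzag$bananazi  (last char: 'i')
  sorted[8] = igzag$bananaz  (last char: 'z')
  sorted[9] = nanazigzag$ba  (last char: 'a')
  sorted[10] = nazigzag$bana  (last char: 'a')
  sorted[11] = zag$bananazig  (last char: 'g')
  sorted[12] = zigzag$banana  (last char: 'a')
Last column: gzbnn$aizaaga
Original string S is at sorted index 5

Answer: gzbnn$aizaaga
5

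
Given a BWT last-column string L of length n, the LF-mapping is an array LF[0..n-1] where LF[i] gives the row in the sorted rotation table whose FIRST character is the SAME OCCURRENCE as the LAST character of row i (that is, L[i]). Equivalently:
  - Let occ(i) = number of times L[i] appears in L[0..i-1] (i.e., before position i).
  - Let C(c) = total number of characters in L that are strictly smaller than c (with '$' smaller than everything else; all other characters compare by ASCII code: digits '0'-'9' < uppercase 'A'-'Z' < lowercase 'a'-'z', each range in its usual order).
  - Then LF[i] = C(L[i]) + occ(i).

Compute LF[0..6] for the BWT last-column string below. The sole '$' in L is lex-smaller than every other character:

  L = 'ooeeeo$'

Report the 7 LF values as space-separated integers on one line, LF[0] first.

Char counts: '$':1, 'e':3, 'o':3
C (first-col start): C('$')=0, C('e')=1, C('o')=4
L[0]='o': occ=0, LF[0]=C('o')+0=4+0=4
L[1]='o': occ=1, LF[1]=C('o')+1=4+1=5
L[2]='e': occ=0, LF[2]=C('e')+0=1+0=1
L[3]='e': occ=1, LF[3]=C('e')+1=1+1=2
L[4]='e': occ=2, LF[4]=C('e')+2=1+2=3
L[5]='o': occ=2, LF[5]=C('o')+2=4+2=6
L[6]='$': occ=0, LF[6]=C('$')+0=0+0=0

Answer: 4 5 1 2 3 6 0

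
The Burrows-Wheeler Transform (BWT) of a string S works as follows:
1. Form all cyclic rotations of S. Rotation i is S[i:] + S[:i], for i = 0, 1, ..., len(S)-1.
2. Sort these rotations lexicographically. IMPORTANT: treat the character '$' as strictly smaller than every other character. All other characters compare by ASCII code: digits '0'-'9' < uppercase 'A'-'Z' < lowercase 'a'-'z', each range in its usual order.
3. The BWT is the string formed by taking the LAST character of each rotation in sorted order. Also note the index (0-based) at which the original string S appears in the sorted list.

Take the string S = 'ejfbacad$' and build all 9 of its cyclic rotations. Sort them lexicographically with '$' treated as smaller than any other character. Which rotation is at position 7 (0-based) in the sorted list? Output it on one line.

Answer: fbacad$ej

Derivation:
All 9 rotations (rotation i = S[i:]+S[:i]):
  rot[0] = ejfbacad$
  rot[1] = jfbacad$e
  rot[2] = fbacad$ej
  rot[3] = bacad$ejf
  rot[4] = acad$ejfb
  rot[5] = cad$ejfba
  rot[6] = ad$ejfbac
  rot[7] = d$ejfbaca
  rot[8] = $ejfbacad
Sorted (with $ < everything):
  sorted[0] = $ejfbacad
  sorted[1] = acad$ejfb
  sorted[2] = ad$ejfbac
  sorted[3] = bacad$ejf
  sorted[4] = cad$ejfba
  sorted[5] = d$ejfbaca
  sorted[6] = ejfbacad$
  sorted[7] = fbacad$ej
  sorted[8] = jfbacad$e
sorted[7] = fbacad$ej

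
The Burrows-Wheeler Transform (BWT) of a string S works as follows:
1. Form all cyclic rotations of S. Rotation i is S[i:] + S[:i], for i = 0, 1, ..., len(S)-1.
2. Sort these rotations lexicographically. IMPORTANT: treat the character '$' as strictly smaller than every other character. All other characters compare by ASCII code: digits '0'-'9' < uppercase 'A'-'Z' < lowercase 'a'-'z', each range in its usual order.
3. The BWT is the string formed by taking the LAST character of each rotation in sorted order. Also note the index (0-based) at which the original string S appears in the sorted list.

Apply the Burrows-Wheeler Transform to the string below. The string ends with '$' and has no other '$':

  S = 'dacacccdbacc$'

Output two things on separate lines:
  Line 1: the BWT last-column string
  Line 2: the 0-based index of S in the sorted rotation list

Answer: cdbcdcaaacc$c
11

Derivation:
All 13 rotations (rotation i = S[i:]+S[:i]):
  rot[0] = dacacccdbacc$
  rot[1] = acacccdbacc$d
  rot[2] = cacccdbacc$da
  rot[3] = acccdbacc$dac
  rot[4] = cccdbacc$daca
  rot[5] = ccdbacc$dacac
  rot[6] = cdbacc$dacacc
  rot[7] = dbacc$dacaccc
  rot[8] = bacc$dacacccd
  rot[9] = acc$dacacccdb
  rot[10] = cc$dacacccdba
  rot[11] = c$dacacccdbac
  rot[12] = $dacacccdbacc
Sorted (with $ < everything):
  sorted[0] = $dacacccdbacc  (last char: 'c')
  sorted[1] = acacccdbacc$d  (last char: 'd')
  sorted[2] = acc$dacacccdb  (last char: 'b')
  sorted[3] = acccdbacc$dac  (last char: 'c')
  sorted[4] = bacc$dacacccd  (last char: 'd')
  sorted[5] = c$dacacccdbac  (last char: 'c')
  sorted[6] = cacccdbacc$da  (last char: 'a')
  sorted[7] = cc$dacacccdba  (last char: 'a')
  sorted[8] = cccdbacc$daca  (last char: 'a')
  sorted[9] = ccdbacc$dacac  (last char: 'c')
  sorted[10] = cdbacc$dacacc  (last char: 'c')
  sorted[11] = dacacccdbacc$  (last char: '$')
  sorted[12] = dbacc$dacaccc  (last char: 'c')
Last column: cdbcdcaaacc$c
Original string S is at sorted index 11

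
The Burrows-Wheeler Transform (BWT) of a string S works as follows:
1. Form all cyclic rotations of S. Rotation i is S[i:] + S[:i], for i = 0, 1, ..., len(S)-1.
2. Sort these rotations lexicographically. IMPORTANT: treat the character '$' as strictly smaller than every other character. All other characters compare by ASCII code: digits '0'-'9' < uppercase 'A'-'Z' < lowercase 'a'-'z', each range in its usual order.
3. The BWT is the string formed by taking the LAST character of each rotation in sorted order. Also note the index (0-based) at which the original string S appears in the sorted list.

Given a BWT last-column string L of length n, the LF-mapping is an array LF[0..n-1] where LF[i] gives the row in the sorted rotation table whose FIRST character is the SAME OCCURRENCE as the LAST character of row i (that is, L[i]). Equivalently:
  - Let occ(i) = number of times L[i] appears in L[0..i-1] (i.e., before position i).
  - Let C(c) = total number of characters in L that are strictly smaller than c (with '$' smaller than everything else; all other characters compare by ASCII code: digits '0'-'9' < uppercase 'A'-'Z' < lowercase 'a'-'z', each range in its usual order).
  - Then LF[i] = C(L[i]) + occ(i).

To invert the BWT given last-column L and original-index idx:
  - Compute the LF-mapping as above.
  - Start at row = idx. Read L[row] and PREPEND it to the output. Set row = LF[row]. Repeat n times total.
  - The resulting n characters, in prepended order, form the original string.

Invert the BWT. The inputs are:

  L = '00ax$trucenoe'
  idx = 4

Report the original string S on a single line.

LF mapping: 1 2 3 12 0 10 9 11 4 5 7 8 6
Walk LF starting at row 4, prepending L[row]:
  step 1: row=4, L[4]='$', prepend. Next row=LF[4]=0
  step 2: row=0, L[0]='0', prepend. Next row=LF[0]=1
  step 3: row=1, L[1]='0', prepend. Next row=LF[1]=2
  step 4: row=2, L[2]='a', prepend. Next row=LF[2]=3
  step 5: row=3, L[3]='x', prepend. Next row=LF[3]=12
  step 6: row=12, L[12]='e', prepend. Next row=LF[12]=6
  step 7: row=6, L[6]='r', prepend. Next row=LF[6]=9
  step 8: row=9, L[9]='e', prepend. Next row=LF[9]=5
  step 9: row=5, L[5]='t', prepend. Next row=LF[5]=10
  step 10: row=10, L[10]='n', prepend. Next row=LF[10]=7
  step 11: row=7, L[7]='u', prepend. Next row=LF[7]=11
  step 12: row=11, L[11]='o', prepend. Next row=LF[11]=8
  step 13: row=8, L[8]='c', prepend. Next row=LF[8]=4
Reversed output: counterexa00$

Answer: counterexa00$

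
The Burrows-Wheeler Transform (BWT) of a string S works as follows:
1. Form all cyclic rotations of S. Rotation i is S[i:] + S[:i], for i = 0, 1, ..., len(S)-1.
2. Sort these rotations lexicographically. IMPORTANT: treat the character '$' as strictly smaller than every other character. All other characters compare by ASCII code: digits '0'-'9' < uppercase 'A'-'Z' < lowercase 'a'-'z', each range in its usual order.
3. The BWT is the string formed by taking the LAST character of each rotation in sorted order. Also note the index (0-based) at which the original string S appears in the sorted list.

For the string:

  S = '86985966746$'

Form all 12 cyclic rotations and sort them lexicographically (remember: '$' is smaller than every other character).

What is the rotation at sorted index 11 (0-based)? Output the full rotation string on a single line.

Answer: 985966746$86

Derivation:
All 12 rotations (rotation i = S[i:]+S[:i]):
  rot[0] = 86985966746$
  rot[1] = 6985966746$8
  rot[2] = 985966746$86
  rot[3] = 85966746$869
  rot[4] = 5966746$8698
  rot[5] = 966746$86985
  rot[6] = 66746$869859
  rot[7] = 6746$8698596
  rot[8] = 746$86985966
  rot[9] = 46$869859667
  rot[10] = 6$8698596674
  rot[11] = $86985966746
Sorted (with $ < everything):
  sorted[0] = $86985966746
  sorted[1] = 46$869859667
  sorted[2] = 5966746$8698
  sorted[3] = 6$8698596674
  sorted[4] = 66746$869859
  sorted[5] = 6746$8698596
  sorted[6] = 6985966746$8
  sorted[7] = 746$86985966
  sorted[8] = 85966746$869
  sorted[9] = 86985966746$
  sorted[10] = 966746$86985
  sorted[11] = 985966746$86
sorted[11] = 985966746$86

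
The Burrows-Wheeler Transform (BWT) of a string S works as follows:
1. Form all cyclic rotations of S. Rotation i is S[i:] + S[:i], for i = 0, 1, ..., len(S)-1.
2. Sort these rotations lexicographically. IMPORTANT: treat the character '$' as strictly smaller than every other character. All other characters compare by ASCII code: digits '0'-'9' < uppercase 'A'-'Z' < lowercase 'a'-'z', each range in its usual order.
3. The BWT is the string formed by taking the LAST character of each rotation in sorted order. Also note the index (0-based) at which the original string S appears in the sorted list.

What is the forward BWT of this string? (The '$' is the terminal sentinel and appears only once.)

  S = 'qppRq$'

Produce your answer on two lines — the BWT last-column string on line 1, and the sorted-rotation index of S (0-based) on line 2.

Answer: qppqR$
5

Derivation:
All 6 rotations (rotation i = S[i:]+S[:i]):
  rot[0] = qppRq$
  rot[1] = ppRq$q
  rot[2] = pRq$qp
  rot[3] = Rq$qpp
  rot[4] = q$qppR
  rot[5] = $qppRq
Sorted (with $ < everything):
  sorted[0] = $qppRq  (last char: 'q')
  sorted[1] = Rq$qpp  (last char: 'p')
  sorted[2] = pRq$qp  (last char: 'p')
  sorted[3] = ppRq$q  (last char: 'q')
  sorted[4] = q$qppR  (last char: 'R')
  sorted[5] = qppRq$  (last char: '$')
Last column: qppqR$
Original string S is at sorted index 5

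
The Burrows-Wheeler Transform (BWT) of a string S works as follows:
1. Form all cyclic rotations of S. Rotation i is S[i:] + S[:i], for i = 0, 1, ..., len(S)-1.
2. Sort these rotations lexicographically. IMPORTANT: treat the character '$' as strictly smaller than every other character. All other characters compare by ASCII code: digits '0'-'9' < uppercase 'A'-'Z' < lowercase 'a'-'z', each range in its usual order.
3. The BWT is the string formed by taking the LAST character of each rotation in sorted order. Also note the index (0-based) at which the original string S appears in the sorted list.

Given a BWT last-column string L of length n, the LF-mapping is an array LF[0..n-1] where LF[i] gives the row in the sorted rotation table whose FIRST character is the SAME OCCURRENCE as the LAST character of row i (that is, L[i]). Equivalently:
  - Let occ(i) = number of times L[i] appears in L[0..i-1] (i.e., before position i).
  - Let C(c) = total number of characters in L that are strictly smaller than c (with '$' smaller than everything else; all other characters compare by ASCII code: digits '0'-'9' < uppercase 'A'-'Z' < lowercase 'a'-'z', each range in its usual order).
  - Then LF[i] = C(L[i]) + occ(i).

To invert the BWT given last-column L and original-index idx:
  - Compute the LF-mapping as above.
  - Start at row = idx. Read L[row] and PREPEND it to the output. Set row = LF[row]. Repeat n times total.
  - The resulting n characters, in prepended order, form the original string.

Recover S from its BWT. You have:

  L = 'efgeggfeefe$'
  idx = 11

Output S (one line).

Answer: gegefgeeffe$

Derivation:
LF mapping: 1 6 9 2 10 11 7 3 4 8 5 0
Walk LF starting at row 11, prepending L[row]:
  step 1: row=11, L[11]='$', prepend. Next row=LF[11]=0
  step 2: row=0, L[0]='e', prepend. Next row=LF[0]=1
  step 3: row=1, L[1]='f', prepend. Next row=LF[1]=6
  step 4: row=6, L[6]='f', prepend. Next row=LF[6]=7
  step 5: row=7, L[7]='e', prepend. Next row=LF[7]=3
  step 6: row=3, L[3]='e', prepend. Next row=LF[3]=2
  step 7: row=2, L[2]='g', prepend. Next row=LF[2]=9
  step 8: row=9, L[9]='f', prepend. Next row=LF[9]=8
  step 9: row=8, L[8]='e', prepend. Next row=LF[8]=4
  step 10: row=4, L[4]='g', prepend. Next row=LF[4]=10
  step 11: row=10, L[10]='e', prepend. Next row=LF[10]=5
  step 12: row=5, L[5]='g', prepend. Next row=LF[5]=11
Reversed output: gegefgeeffe$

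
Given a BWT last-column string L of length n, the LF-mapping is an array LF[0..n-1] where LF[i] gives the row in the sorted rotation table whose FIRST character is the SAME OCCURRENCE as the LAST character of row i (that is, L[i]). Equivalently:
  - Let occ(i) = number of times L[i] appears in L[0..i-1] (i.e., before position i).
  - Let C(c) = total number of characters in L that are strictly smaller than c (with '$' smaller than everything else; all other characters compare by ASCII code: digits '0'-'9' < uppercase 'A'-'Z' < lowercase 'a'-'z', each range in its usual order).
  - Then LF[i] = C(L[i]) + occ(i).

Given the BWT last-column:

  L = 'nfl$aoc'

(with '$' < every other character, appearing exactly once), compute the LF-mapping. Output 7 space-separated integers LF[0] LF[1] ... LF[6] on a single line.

Answer: 5 3 4 0 1 6 2

Derivation:
Char counts: '$':1, 'a':1, 'c':1, 'f':1, 'l':1, 'n':1, 'o':1
C (first-col start): C('$')=0, C('a')=1, C('c')=2, C('f')=3, C('l')=4, C('n')=5, C('o')=6
L[0]='n': occ=0, LF[0]=C('n')+0=5+0=5
L[1]='f': occ=0, LF[1]=C('f')+0=3+0=3
L[2]='l': occ=0, LF[2]=C('l')+0=4+0=4
L[3]='$': occ=0, LF[3]=C('$')+0=0+0=0
L[4]='a': occ=0, LF[4]=C('a')+0=1+0=1
L[5]='o': occ=0, LF[5]=C('o')+0=6+0=6
L[6]='c': occ=0, LF[6]=C('c')+0=2+0=2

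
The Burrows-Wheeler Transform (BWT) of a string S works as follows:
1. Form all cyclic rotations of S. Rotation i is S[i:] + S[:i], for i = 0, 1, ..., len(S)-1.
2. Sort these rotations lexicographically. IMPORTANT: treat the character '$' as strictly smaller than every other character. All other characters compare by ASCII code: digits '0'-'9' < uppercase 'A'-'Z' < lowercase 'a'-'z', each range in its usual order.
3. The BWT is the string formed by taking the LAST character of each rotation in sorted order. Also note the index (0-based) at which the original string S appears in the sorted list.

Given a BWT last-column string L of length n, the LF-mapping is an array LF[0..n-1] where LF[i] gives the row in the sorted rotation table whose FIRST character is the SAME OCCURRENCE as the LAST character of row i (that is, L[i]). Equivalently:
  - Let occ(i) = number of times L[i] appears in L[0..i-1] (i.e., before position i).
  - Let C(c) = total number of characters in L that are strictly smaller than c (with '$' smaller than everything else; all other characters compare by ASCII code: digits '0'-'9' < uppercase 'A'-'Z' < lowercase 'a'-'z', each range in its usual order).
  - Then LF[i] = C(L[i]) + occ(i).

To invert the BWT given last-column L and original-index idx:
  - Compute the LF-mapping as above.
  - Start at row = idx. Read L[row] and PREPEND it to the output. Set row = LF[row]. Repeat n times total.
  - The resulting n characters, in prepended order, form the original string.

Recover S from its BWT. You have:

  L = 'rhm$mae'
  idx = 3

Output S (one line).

Answer: hammer$

Derivation:
LF mapping: 6 3 4 0 5 1 2
Walk LF starting at row 3, prepending L[row]:
  step 1: row=3, L[3]='$', prepend. Next row=LF[3]=0
  step 2: row=0, L[0]='r', prepend. Next row=LF[0]=6
  step 3: row=6, L[6]='e', prepend. Next row=LF[6]=2
  step 4: row=2, L[2]='m', prepend. Next row=LF[2]=4
  step 5: row=4, L[4]='m', prepend. Next row=LF[4]=5
  step 6: row=5, L[5]='a', prepend. Next row=LF[5]=1
  step 7: row=1, L[1]='h', prepend. Next row=LF[1]=3
Reversed output: hammer$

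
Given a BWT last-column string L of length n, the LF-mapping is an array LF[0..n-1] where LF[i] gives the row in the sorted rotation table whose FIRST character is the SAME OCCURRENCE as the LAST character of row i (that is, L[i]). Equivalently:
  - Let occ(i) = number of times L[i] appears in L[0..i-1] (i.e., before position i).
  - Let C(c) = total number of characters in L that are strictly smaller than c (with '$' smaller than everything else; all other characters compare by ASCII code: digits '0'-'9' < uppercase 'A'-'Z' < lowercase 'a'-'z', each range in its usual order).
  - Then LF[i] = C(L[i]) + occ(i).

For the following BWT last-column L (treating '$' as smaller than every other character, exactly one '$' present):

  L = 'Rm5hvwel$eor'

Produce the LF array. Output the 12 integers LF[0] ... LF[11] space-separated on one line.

Char counts: '$':1, '5':1, 'R':1, 'e':2, 'h':1, 'l':1, 'm':1, 'o':1, 'r':1, 'v':1, 'w':1
C (first-col start): C('$')=0, C('5')=1, C('R')=2, C('e')=3, C('h')=5, C('l')=6, C('m')=7, C('o')=8, C('r')=9, C('v')=10, C('w')=11
L[0]='R': occ=0, LF[0]=C('R')+0=2+0=2
L[1]='m': occ=0, LF[1]=C('m')+0=7+0=7
L[2]='5': occ=0, LF[2]=C('5')+0=1+0=1
L[3]='h': occ=0, LF[3]=C('h')+0=5+0=5
L[4]='v': occ=0, LF[4]=C('v')+0=10+0=10
L[5]='w': occ=0, LF[5]=C('w')+0=11+0=11
L[6]='e': occ=0, LF[6]=C('e')+0=3+0=3
L[7]='l': occ=0, LF[7]=C('l')+0=6+0=6
L[8]='$': occ=0, LF[8]=C('$')+0=0+0=0
L[9]='e': occ=1, LF[9]=C('e')+1=3+1=4
L[10]='o': occ=0, LF[10]=C('o')+0=8+0=8
L[11]='r': occ=0, LF[11]=C('r')+0=9+0=9

Answer: 2 7 1 5 10 11 3 6 0 4 8 9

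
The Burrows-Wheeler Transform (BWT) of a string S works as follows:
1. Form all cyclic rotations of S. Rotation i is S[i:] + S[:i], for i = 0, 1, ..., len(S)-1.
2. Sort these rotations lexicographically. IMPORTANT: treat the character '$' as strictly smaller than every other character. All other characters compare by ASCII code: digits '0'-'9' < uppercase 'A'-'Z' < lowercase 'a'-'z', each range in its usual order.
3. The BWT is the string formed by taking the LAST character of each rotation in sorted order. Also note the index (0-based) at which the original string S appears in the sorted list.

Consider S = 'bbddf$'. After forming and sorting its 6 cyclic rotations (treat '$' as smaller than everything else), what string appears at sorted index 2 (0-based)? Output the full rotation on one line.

All 6 rotations (rotation i = S[i:]+S[:i]):
  rot[0] = bbddf$
  rot[1] = bddf$b
  rot[2] = ddf$bb
  rot[3] = df$bbd
  rot[4] = f$bbdd
  rot[5] = $bbddf
Sorted (with $ < everything):
  sorted[0] = $bbddf
  sorted[1] = bbddf$
  sorted[2] = bddf$b
  sorted[3] = ddf$bb
  sorted[4] = df$bbd
  sorted[5] = f$bbdd
sorted[2] = bddf$b

Answer: bddf$b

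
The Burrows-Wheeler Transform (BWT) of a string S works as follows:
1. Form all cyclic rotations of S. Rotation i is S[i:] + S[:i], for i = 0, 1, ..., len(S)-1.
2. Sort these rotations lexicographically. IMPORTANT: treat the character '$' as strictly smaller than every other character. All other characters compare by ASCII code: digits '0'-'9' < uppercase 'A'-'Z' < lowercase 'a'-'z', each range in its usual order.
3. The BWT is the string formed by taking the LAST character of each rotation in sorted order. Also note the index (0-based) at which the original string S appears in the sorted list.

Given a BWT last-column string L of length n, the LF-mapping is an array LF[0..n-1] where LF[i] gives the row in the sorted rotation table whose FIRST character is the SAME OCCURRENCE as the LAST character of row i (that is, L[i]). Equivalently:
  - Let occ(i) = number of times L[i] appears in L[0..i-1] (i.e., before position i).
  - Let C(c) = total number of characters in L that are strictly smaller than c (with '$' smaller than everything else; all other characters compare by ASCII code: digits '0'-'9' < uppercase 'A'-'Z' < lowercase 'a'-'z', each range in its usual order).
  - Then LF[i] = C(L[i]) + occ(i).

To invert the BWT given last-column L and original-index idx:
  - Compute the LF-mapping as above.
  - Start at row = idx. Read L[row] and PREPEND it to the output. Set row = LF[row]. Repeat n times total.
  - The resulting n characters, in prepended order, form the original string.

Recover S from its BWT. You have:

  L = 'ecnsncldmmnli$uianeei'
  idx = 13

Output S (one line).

LF mapping: 5 2 15 19 16 3 11 4 13 14 17 12 8 0 20 9 1 18 6 7 10
Walk LF starting at row 13, prepending L[row]:
  step 1: row=13, L[13]='$', prepend. Next row=LF[13]=0
  step 2: row=0, L[0]='e', prepend. Next row=LF[0]=5
  step 3: row=5, L[5]='c', prepend. Next row=LF[5]=3
  step 4: row=3, L[3]='s', prepend. Next row=LF[3]=19
  step 5: row=19, L[19]='e', prepend. Next row=LF[19]=7
  step 6: row=7, L[7]='d', prepend. Next row=LF[7]=4
  step 7: row=4, L[4]='n', prepend. Next row=LF[4]=16
  step 8: row=16, L[16]='a', prepend. Next row=LF[16]=1
  step 9: row=1, L[1]='c', prepend. Next row=LF[1]=2
  step 10: row=2, L[2]='n', prepend. Next row=LF[2]=15
  step 11: row=15, L[15]='i', prepend. Next row=LF[15]=9
  step 12: row=9, L[9]='m', prepend. Next row=LF[9]=14
  step 13: row=14, L[14]='u', prepend. Next row=LF[14]=20
  step 14: row=20, L[20]='i', prepend. Next row=LF[20]=10
  step 15: row=10, L[10]='n', prepend. Next row=LF[10]=17
  step 16: row=17, L[17]='n', prepend. Next row=LF[17]=18
  step 17: row=18, L[18]='e', prepend. Next row=LF[18]=6
  step 18: row=6, L[6]='l', prepend. Next row=LF[6]=11
  step 19: row=11, L[11]='l', prepend. Next row=LF[11]=12
  step 20: row=12, L[12]='i', prepend. Next row=LF[12]=8
  step 21: row=8, L[8]='m', prepend. Next row=LF[8]=13
Reversed output: millenniumincandesce$

Answer: millenniumincandesce$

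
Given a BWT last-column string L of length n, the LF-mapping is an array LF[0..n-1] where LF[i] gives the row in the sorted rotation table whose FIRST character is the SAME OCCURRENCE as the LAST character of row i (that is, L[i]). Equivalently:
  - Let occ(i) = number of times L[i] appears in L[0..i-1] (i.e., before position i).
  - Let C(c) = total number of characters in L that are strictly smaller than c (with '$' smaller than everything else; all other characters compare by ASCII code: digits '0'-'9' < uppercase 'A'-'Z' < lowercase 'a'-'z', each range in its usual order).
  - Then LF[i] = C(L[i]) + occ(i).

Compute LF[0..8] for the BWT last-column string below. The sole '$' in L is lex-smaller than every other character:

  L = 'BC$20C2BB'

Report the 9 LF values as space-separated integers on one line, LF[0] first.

Char counts: '$':1, '0':1, '2':2, 'B':3, 'C':2
C (first-col start): C('$')=0, C('0')=1, C('2')=2, C('B')=4, C('C')=7
L[0]='B': occ=0, LF[0]=C('B')+0=4+0=4
L[1]='C': occ=0, LF[1]=C('C')+0=7+0=7
L[2]='$': occ=0, LF[2]=C('$')+0=0+0=0
L[3]='2': occ=0, LF[3]=C('2')+0=2+0=2
L[4]='0': occ=0, LF[4]=C('0')+0=1+0=1
L[5]='C': occ=1, LF[5]=C('C')+1=7+1=8
L[6]='2': occ=1, LF[6]=C('2')+1=2+1=3
L[7]='B': occ=1, LF[7]=C('B')+1=4+1=5
L[8]='B': occ=2, LF[8]=C('B')+2=4+2=6

Answer: 4 7 0 2 1 8 3 5 6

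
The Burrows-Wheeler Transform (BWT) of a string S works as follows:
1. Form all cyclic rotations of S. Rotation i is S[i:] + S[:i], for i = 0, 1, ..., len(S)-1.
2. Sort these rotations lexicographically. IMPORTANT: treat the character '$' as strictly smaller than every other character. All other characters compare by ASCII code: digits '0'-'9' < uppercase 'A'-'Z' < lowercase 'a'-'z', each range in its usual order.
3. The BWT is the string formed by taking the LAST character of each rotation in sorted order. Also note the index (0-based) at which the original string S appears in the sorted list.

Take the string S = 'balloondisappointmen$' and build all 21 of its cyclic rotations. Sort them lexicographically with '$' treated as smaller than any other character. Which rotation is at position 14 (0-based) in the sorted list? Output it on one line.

All 21 rotations (rotation i = S[i:]+S[:i]):
  rot[0] = balloondisappointmen$
  rot[1] = alloondisappointmen$b
  rot[2] = lloondisappointmen$ba
  rot[3] = loondisappointmen$bal
  rot[4] = oondisappointmen$ball
  rot[5] = ondisappointmen$ballo
  rot[6] = ndisappointmen$balloo
  rot[7] = disappointmen$balloon
  rot[8] = isappointmen$balloond
  rot[9] = sappointmen$balloondi
  rot[10] = appointmen$balloondis
  rot[11] = ppointmen$balloondisa
  rot[12] = pointmen$balloondisap
  rot[13] = ointmen$balloondisapp
  rot[14] = intmen$balloondisappo
  rot[15] = ntmen$balloondisappoi
  rot[16] = tmen$balloondisappoin
  rot[17] = men$balloondisappoint
  rot[18] = en$balloondisappointm
  rot[19] = n$balloondisappointme
  rot[20] = $balloondisappointmen
Sorted (with $ < everything):
  sorted[0] = $balloondisappointmen
  sorted[1] = alloondisappointmen$b
  sorted[2] = appointmen$balloondis
  sorted[3] = balloondisappointmen$
  sorted[4] = disappointmen$balloon
  sorted[5] = en$balloondisappointm
  sorted[6] = intmen$balloondisappo
  sorted[7] = isappointmen$balloond
  sorted[8] = lloondisappointmen$ba
  sorted[9] = loondisappointmen$bal
  sorted[10] = men$balloondisappoint
  sorted[11] = n$balloondisappointme
  sorted[12] = ndisappointmen$balloo
  sorted[13] = ntmen$balloondisappoi
  sorted[14] = ointmen$balloondisapp
  sorted[15] = ondisappointmen$ballo
  sorted[16] = oondisappointmen$ball
  sorted[17] = pointmen$balloondisap
  sorted[18] = ppointmen$balloondisa
  sorted[19] = sappointmen$balloondi
  sorted[20] = tmen$balloondisappoin
sorted[14] = ointmen$balloondisapp

Answer: ointmen$balloondisapp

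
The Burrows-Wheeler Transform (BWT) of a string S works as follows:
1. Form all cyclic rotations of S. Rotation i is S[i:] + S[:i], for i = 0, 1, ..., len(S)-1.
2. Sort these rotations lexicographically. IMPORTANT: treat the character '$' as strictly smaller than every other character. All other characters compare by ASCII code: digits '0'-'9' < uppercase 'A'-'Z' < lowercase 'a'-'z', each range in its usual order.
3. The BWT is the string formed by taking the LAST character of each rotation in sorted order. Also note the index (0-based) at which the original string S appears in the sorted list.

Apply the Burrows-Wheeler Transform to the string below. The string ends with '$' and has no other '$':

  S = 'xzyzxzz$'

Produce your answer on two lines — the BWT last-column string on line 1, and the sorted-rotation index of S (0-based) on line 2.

Answer: z$zzzyxx
1

Derivation:
All 8 rotations (rotation i = S[i:]+S[:i]):
  rot[0] = xzyzxzz$
  rot[1] = zyzxzz$x
  rot[2] = yzxzz$xz
  rot[3] = zxzz$xzy
  rot[4] = xzz$xzyz
  rot[5] = zz$xzyzx
  rot[6] = z$xzyzxz
  rot[7] = $xzyzxzz
Sorted (with $ < everything):
  sorted[0] = $xzyzxzz  (last char: 'z')
  sorted[1] = xzyzxzz$  (last char: '$')
  sorted[2] = xzz$xzyz  (last char: 'z')
  sorted[3] = yzxzz$xz  (last char: 'z')
  sorted[4] = z$xzyzxz  (last char: 'z')
  sorted[5] = zxzz$xzy  (last char: 'y')
  sorted[6] = zyzxzz$x  (last char: 'x')
  sorted[7] = zz$xzyzx  (last char: 'x')
Last column: z$zzzyxx
Original string S is at sorted index 1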